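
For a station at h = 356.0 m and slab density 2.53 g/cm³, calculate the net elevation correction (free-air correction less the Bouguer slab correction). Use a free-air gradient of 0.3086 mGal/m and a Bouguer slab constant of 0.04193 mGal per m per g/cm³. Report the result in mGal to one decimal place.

Combined gradient = 0.3086 − 0.04193 × 2.53 = 0.2025171 mGal/m
Combined elevation correction = 0.2025171 × 356.0 = 72.1 mGal

72.1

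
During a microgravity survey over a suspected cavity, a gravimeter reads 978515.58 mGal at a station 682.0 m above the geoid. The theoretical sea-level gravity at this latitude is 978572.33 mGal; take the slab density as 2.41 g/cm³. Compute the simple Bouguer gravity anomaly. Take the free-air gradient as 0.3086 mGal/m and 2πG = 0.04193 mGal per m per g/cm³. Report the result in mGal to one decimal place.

84.8

Free-air correction = 0.3086 × 682.0 = 210.47 mGal
Free-air anomaly = 978515.58 − 978572.33 + (210.47) = 153.72 mGal
Bouguer slab correction = 0.04193 × 2.41 × 682.0 = 68.92 mGal
Simple Bouguer anomaly = 153.72 − (68.92) = 84.80 mGal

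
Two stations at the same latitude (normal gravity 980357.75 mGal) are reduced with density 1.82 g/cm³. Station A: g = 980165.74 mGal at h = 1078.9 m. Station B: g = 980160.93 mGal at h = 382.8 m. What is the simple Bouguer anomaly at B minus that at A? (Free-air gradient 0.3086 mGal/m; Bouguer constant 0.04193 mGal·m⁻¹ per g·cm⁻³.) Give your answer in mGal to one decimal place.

-166.5

Δg_SB(A) = 980165.74 − 980357.75 + 0.3086×1078.9 − 0.04193×1.82×1078.9 = 58.60 mGal
Δg_SB(B) = 980160.93 − 980357.75 + 0.3086×382.8 − 0.04193×1.82×382.8 = -107.90 mGal
Difference = -107.90 − (58.60) = -166.50 mGal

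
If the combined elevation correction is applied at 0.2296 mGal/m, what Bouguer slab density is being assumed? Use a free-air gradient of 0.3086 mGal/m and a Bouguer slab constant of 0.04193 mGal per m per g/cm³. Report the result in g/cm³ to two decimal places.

1.88

0.2296 = 0.3086 − 0.04193 × ρ
ρ = (0.3086 − 0.2296) / 0.04193 = 1.88 g/cm³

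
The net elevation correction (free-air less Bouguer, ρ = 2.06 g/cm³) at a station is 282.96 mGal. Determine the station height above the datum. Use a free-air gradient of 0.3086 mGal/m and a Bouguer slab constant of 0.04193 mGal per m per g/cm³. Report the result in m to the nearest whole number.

Combined gradient = 0.3086 − 0.04193 × 2.06 = 0.2222242 mGal/m
h = 282.96 / 0.2222242 = 1273.31 m

1273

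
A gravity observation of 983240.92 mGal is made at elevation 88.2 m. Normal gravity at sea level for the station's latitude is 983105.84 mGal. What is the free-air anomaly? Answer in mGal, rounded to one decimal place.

162.3

Free-air correction = 0.3086 × 88.2 = 27.22 mGal
Free-air anomaly = 983240.92 − 983105.84 + (27.22) = 162.30 mGal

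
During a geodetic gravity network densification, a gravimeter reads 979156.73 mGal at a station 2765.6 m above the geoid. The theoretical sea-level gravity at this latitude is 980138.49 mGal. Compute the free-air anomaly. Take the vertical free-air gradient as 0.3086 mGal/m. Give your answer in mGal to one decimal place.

Free-air correction = 0.3086 × 2765.6 = 853.46 mGal
Free-air anomaly = 979156.73 − 980138.49 + (853.46) = -128.30 mGal

-128.3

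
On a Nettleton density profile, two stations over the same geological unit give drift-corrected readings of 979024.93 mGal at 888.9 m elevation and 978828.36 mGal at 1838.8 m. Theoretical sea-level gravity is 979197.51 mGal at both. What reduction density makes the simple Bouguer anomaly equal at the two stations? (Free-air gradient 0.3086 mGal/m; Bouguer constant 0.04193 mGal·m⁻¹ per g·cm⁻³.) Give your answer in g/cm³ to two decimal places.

Δg_obs = 978828.36 − 979024.93 = -196.57 mGal over Δh = 1838.8 − 888.9 = 949.9 m
Equal Bouguer anomalies ⇒ Δg_obs + (0.3086 − 0.04193ρ)·Δh = 0
0.3086 − 0.04193ρ = −Δg_obs/Δh = 0.20694
ρ = (0.3086 − 0.20694) / 0.04193 = 2.42 g/cm³

2.42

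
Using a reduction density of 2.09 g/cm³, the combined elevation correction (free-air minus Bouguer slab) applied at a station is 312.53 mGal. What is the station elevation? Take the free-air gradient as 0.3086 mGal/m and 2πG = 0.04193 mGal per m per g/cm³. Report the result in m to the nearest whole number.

Combined gradient = 0.3086 − 0.04193 × 2.09 = 0.2209663 mGal/m
h = 312.53 / 0.2209663 = 1414.38 m

1414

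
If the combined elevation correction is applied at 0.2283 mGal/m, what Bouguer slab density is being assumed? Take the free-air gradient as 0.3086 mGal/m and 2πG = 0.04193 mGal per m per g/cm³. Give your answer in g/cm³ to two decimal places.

0.2283 = 0.3086 − 0.04193 × ρ
ρ = (0.3086 − 0.2283) / 0.04193 = 1.92 g/cm³

1.92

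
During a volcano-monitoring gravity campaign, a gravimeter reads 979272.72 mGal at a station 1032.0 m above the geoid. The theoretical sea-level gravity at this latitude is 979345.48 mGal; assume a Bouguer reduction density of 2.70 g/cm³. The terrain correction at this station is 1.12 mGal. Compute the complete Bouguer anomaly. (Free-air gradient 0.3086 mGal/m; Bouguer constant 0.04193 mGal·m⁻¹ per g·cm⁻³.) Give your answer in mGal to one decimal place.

130.0

Free-air correction = 0.3086 × 1032.0 = 318.48 mGal
Free-air anomaly = 979272.72 − 979345.48 + (318.48) = 245.72 mGal
Bouguer slab correction = 0.04193 × 2.70 × 1032.0 = 116.83 mGal
Simple Bouguer anomaly = 245.72 − (116.83) = 128.89 mGal
Complete Bouguer anomaly = 128.89 + 1.12 = 130.01 mGal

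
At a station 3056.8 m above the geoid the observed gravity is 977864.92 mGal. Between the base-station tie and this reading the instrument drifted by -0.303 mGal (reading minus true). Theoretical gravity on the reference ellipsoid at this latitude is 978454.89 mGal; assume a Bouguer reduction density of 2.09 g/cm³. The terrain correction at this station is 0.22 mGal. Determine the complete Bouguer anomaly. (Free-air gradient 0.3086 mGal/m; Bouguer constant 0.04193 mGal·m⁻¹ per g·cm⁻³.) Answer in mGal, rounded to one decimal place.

86.0

Drift-corrected reading = 977864.92 − (-0.303) = 977865.223 mGal
Free-air correction = 0.3086 × 3056.8 = 943.33 mGal
Free-air anomaly = 977865.223 − 978454.89 + (943.33) = 353.663 mGal
Bouguer slab correction = 0.04193 × 2.09 × 3056.8 = 267.88 mGal
Simple Bouguer anomaly = 353.663 − (267.88) = 85.783 mGal
Complete Bouguer anomaly = 85.783 + 0.22 = 86.003 mGal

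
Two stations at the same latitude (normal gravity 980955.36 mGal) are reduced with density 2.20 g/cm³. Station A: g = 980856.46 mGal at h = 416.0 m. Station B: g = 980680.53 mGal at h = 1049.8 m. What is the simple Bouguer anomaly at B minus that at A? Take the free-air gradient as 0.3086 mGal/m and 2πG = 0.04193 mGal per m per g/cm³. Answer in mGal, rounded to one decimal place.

Δg_SB(A) = 980856.46 − 980955.36 + 0.3086×416.0 − 0.04193×2.20×416.0 = -8.90 mGal
Δg_SB(B) = 980680.53 − 980955.36 + 0.3086×1049.8 − 0.04193×2.20×1049.8 = -47.70 mGal
Difference = -47.70 − (-8.90) = -38.80 mGal

-38.8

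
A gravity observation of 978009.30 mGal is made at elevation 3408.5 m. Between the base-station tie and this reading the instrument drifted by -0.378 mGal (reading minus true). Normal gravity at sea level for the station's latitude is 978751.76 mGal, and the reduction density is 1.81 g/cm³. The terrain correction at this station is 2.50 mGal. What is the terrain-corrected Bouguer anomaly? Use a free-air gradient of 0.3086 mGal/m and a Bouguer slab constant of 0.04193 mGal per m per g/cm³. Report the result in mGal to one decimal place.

53.6

Drift-corrected reading = 978009.30 − (-0.378) = 978009.678 mGal
Free-air correction = 0.3086 × 3408.5 = 1051.86 mGal
Free-air anomaly = 978009.678 − 978751.76 + (1051.86) = 309.778 mGal
Bouguer slab correction = 0.04193 × 1.81 × 3408.5 = 258.68 mGal
Simple Bouguer anomaly = 309.778 − (258.68) = 51.098 mGal
Complete Bouguer anomaly = 51.098 + 2.50 = 53.598 mGal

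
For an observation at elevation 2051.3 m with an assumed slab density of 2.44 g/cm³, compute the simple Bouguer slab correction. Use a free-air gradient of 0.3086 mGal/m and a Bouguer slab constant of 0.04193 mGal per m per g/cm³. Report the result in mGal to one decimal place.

Bouguer slab correction = 0.04193 × 2.44 × 2051.3 = 209.9 mGal

209.9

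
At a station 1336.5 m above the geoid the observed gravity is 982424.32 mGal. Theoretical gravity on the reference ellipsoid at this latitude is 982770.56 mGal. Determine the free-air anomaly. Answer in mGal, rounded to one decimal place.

66.2

Free-air correction = 0.3086 × 1336.5 = 412.44 mGal
Free-air anomaly = 982424.32 − 982770.56 + (412.44) = 66.20 mGal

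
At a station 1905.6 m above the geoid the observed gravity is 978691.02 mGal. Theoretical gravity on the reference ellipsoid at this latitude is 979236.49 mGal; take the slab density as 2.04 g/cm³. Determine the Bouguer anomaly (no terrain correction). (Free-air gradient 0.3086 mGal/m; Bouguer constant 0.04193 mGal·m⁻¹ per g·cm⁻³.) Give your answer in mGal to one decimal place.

-120.4

Free-air correction = 0.3086 × 1905.6 = 588.07 mGal
Free-air anomaly = 978691.02 − 979236.49 + (588.07) = 42.60 mGal
Bouguer slab correction = 0.04193 × 2.04 × 1905.6 = 163.00 mGal
Simple Bouguer anomaly = 42.60 − (163.00) = -120.40 mGal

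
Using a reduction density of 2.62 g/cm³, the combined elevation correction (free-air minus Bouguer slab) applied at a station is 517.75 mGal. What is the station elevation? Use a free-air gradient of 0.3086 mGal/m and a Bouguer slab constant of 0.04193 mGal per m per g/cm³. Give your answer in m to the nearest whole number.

Combined gradient = 0.3086 − 0.04193 × 2.62 = 0.1987434 mGal/m
h = 517.75 / 0.1987434 = 2605.12 m

2605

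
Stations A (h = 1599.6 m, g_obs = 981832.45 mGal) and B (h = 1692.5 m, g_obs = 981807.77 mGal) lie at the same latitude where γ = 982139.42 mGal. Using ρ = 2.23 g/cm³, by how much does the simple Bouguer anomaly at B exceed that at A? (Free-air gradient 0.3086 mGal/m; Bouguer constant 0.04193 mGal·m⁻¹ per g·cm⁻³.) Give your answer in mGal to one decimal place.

-4.7

Δg_SB(A) = 981832.45 − 982139.42 + 0.3086×1599.6 − 0.04193×2.23×1599.6 = 37.10 mGal
Δg_SB(B) = 981807.77 − 982139.42 + 0.3086×1692.5 − 0.04193×2.23×1692.5 = 32.40 mGal
Difference = 32.40 − (37.10) = -4.70 mGal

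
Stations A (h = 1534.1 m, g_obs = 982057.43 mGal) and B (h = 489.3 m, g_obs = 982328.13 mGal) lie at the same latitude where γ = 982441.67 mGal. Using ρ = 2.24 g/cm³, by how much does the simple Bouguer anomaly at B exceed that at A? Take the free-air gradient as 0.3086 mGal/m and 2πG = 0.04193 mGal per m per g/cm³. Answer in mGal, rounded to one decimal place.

46.4

Δg_SB(A) = 982057.43 − 982441.67 + 0.3086×1534.1 − 0.04193×2.24×1534.1 = -54.90 mGal
Δg_SB(B) = 982328.13 − 982441.67 + 0.3086×489.3 − 0.04193×2.24×489.3 = -8.50 mGal
Difference = -8.50 − (-54.90) = 46.40 mGal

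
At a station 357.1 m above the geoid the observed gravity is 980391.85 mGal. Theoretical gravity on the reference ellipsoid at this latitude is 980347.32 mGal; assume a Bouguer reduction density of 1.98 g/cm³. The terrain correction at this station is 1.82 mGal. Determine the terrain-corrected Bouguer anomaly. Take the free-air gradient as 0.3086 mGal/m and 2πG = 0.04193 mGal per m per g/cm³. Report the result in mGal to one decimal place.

Free-air correction = 0.3086 × 357.1 = 110.20 mGal
Free-air anomaly = 980391.85 − 980347.32 + (110.20) = 154.73 mGal
Bouguer slab correction = 0.04193 × 1.98 × 357.1 = 29.65 mGal
Simple Bouguer anomaly = 154.73 − (29.65) = 125.08 mGal
Complete Bouguer anomaly = 125.08 + 1.82 = 126.90 mGal

126.9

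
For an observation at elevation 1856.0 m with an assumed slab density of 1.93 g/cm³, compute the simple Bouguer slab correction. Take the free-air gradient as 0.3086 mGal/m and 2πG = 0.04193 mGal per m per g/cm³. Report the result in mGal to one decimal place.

Bouguer slab correction = 0.04193 × 1.93 × 1856.0 = 150.2 mGal

150.2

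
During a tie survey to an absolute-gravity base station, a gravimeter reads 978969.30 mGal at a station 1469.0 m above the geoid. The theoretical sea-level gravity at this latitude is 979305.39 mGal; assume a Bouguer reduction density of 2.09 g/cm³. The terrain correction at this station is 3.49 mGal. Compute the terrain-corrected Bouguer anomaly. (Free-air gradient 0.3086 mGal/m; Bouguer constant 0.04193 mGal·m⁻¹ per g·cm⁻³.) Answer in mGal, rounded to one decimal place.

Free-air correction = 0.3086 × 1469.0 = 453.33 mGal
Free-air anomaly = 978969.30 − 979305.39 + (453.33) = 117.24 mGal
Bouguer slab correction = 0.04193 × 2.09 × 1469.0 = 128.73 mGal
Simple Bouguer anomaly = 117.24 − (128.73) = -11.49 mGal
Complete Bouguer anomaly = -11.49 + 3.49 = -8.00 mGal

-8.0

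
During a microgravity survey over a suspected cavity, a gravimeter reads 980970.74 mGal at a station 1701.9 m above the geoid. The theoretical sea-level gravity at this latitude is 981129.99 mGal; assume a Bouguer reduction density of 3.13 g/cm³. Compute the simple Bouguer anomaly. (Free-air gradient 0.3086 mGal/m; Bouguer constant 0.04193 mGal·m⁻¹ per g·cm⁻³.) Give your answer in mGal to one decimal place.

Free-air correction = 0.3086 × 1701.9 = 525.21 mGal
Free-air anomaly = 980970.74 − 981129.99 + (525.21) = 365.96 mGal
Bouguer slab correction = 0.04193 × 3.13 × 1701.9 = 223.36 mGal
Simple Bouguer anomaly = 365.96 − (223.36) = 142.60 mGal

142.6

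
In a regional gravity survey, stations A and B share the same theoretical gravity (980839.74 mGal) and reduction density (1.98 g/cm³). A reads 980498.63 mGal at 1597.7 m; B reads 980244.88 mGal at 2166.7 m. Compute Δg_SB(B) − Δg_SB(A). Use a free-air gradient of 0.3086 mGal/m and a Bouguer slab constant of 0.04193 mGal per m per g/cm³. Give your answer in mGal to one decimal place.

-125.4

Δg_SB(A) = 980498.63 − 980839.74 + 0.3086×1597.7 − 0.04193×1.98×1597.7 = 19.30 mGal
Δg_SB(B) = 980244.88 − 980839.74 + 0.3086×2166.7 − 0.04193×1.98×2166.7 = -106.10 mGal
Difference = -106.10 − (19.30) = -125.40 mGal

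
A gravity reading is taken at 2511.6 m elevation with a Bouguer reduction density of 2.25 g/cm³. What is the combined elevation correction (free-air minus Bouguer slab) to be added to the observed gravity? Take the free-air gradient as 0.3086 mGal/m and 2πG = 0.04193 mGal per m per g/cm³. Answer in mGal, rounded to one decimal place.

538.1

Combined gradient = 0.3086 − 0.04193 × 2.25 = 0.2142575 mGal/m
Combined elevation correction = 0.2142575 × 2511.6 = 538.1 mGal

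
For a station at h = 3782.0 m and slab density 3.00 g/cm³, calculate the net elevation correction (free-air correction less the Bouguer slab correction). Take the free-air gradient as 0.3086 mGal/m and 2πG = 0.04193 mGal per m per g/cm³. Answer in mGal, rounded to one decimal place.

691.4

Combined gradient = 0.3086 − 0.04193 × 3.00 = 0.1828100 mGal/m
Combined elevation correction = 0.1828100 × 3782.0 = 691.4 mGal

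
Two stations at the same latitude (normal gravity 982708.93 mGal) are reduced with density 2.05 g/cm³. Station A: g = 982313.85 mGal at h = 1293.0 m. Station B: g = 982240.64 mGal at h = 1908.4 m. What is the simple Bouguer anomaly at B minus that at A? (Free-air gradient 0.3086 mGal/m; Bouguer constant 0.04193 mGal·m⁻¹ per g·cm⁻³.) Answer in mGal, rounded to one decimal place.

Δg_SB(A) = 982313.85 − 982708.93 + 0.3086×1293.0 − 0.04193×2.05×1293.0 = -107.20 mGal
Δg_SB(B) = 982240.64 − 982708.93 + 0.3086×1908.4 − 0.04193×2.05×1908.4 = -43.40 mGal
Difference = -43.40 − (-107.20) = 63.80 mGal

63.8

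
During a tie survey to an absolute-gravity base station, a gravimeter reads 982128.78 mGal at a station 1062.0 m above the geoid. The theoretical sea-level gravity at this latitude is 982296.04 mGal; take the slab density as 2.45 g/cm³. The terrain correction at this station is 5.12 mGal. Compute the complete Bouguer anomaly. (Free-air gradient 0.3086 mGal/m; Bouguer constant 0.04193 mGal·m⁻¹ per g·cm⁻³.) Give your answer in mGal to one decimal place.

Free-air correction = 0.3086 × 1062.0 = 327.73 mGal
Free-air anomaly = 982128.78 − 982296.04 + (327.73) = 160.47 mGal
Bouguer slab correction = 0.04193 × 2.45 × 1062.0 = 109.10 mGal
Simple Bouguer anomaly = 160.47 − (109.10) = 51.37 mGal
Complete Bouguer anomaly = 51.37 + 5.12 = 56.49 mGal

56.5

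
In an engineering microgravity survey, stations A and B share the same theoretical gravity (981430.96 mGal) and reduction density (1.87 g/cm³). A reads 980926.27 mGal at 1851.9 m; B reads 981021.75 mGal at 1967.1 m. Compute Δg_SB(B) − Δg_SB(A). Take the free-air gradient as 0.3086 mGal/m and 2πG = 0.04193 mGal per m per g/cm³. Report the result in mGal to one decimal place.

Δg_SB(A) = 980926.27 − 981430.96 + 0.3086×1851.9 − 0.04193×1.87×1851.9 = -78.40 mGal
Δg_SB(B) = 981021.75 − 981430.96 + 0.3086×1967.1 − 0.04193×1.87×1967.1 = 43.60 mGal
Difference = 43.60 − (-78.40) = 122.00 mGal

122.0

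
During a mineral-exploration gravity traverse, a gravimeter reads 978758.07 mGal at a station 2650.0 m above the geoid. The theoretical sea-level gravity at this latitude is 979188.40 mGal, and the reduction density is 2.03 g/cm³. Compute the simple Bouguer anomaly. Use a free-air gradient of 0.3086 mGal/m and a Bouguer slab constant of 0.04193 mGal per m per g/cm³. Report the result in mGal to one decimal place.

161.9

Free-air correction = 0.3086 × 2650.0 = 817.79 mGal
Free-air anomaly = 978758.07 − 979188.40 + (817.79) = 387.46 mGal
Bouguer slab correction = 0.04193 × 2.03 × 2650.0 = 225.56 mGal
Simple Bouguer anomaly = 387.46 − (225.56) = 161.90 mGal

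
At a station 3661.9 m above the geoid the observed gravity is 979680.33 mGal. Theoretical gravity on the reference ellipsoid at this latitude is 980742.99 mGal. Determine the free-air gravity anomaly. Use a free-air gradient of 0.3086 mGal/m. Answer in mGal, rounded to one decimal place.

Free-air correction = 0.3086 × 3661.9 = 1130.06 mGal
Free-air anomaly = 979680.33 − 980742.99 + (1130.06) = 67.40 mGal

67.4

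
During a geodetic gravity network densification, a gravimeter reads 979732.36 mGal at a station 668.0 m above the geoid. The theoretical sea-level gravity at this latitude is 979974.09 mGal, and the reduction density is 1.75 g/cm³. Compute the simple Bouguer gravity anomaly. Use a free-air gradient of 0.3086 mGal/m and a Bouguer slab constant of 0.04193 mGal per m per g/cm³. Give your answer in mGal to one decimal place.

-84.6

Free-air correction = 0.3086 × 668.0 = 206.14 mGal
Free-air anomaly = 979732.36 − 979974.09 + (206.14) = -35.59 mGal
Bouguer slab correction = 0.04193 × 1.75 × 668.0 = 49.02 mGal
Simple Bouguer anomaly = -35.59 − (49.02) = -84.61 mGal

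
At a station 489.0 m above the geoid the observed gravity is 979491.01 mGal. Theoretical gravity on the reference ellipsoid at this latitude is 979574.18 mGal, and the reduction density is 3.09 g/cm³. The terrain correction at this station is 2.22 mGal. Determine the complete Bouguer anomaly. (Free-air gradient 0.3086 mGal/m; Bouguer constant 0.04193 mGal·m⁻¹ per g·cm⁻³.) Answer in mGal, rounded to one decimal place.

Free-air correction = 0.3086 × 489.0 = 150.91 mGal
Free-air anomaly = 979491.01 − 979574.18 + (150.91) = 67.74 mGal
Bouguer slab correction = 0.04193 × 3.09 × 489.0 = 63.36 mGal
Simple Bouguer anomaly = 67.74 − (63.36) = 4.38 mGal
Complete Bouguer anomaly = 4.38 + 2.22 = 6.60 mGal

6.6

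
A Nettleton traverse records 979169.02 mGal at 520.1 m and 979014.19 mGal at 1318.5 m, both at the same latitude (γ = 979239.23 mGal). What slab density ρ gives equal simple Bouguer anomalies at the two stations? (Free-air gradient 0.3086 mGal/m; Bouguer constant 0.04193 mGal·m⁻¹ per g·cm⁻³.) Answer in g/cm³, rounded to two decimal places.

2.73

Δg_obs = 979014.19 − 979169.02 = -154.83 mGal over Δh = 1318.5 − 520.1 = 798.4 m
Equal Bouguer anomalies ⇒ Δg_obs + (0.3086 − 0.04193ρ)·Δh = 0
0.3086 − 0.04193ρ = −Δg_obs/Δh = 0.19393
ρ = (0.3086 − 0.19393) / 0.04193 = 2.73 g/cm³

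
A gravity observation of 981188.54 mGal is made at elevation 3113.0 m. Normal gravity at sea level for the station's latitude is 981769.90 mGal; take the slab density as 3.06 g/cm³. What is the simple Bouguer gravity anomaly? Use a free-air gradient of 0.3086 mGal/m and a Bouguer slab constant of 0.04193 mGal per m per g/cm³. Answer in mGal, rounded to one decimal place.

-20.1

Free-air correction = 0.3086 × 3113.0 = 960.67 mGal
Free-air anomaly = 981188.54 − 981769.90 + (960.67) = 379.31 mGal
Bouguer slab correction = 0.04193 × 3.06 × 3113.0 = 399.42 mGal
Simple Bouguer anomaly = 379.31 − (399.42) = -20.11 mGal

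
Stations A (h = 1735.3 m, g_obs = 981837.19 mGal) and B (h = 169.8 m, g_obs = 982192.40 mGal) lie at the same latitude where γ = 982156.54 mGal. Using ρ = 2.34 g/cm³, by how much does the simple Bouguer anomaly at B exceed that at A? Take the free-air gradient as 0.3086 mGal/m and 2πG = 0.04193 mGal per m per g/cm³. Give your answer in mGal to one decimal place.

25.7

Δg_SB(A) = 981837.19 − 982156.54 + 0.3086×1735.3 − 0.04193×2.34×1735.3 = 45.90 mGal
Δg_SB(B) = 982192.40 − 982156.54 + 0.3086×169.8 − 0.04193×2.34×169.8 = 71.60 mGal
Difference = 71.60 − (45.90) = 25.70 mGal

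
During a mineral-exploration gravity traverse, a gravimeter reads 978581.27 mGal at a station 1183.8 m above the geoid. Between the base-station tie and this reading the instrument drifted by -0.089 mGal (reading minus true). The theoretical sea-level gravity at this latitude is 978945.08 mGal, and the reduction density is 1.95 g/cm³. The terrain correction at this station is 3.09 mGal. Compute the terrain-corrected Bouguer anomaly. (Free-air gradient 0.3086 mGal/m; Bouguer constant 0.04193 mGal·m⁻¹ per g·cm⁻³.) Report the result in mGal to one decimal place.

-92.1

Drift-corrected reading = 978581.27 − (-0.089) = 978581.359 mGal
Free-air correction = 0.3086 × 1183.8 = 365.32 mGal
Free-air anomaly = 978581.359 − 978945.08 + (365.32) = 1.599 mGal
Bouguer slab correction = 0.04193 × 1.95 × 1183.8 = 96.79 mGal
Simple Bouguer anomaly = 1.599 − (96.79) = -95.191 mGal
Complete Bouguer anomaly = -95.191 + 3.09 = -92.101 mGal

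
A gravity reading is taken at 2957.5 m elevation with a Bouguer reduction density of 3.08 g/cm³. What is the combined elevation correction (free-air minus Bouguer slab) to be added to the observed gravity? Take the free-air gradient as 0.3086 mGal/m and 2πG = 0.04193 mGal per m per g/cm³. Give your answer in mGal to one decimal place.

530.7

Combined gradient = 0.3086 − 0.04193 × 3.08 = 0.1794556 mGal/m
Combined elevation correction = 0.1794556 × 2957.5 = 530.7 mGal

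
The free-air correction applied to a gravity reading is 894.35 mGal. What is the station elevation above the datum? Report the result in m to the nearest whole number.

2898

h = 894.35 / 0.3086 = 2898.09 m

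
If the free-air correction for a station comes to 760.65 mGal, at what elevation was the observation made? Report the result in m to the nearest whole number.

h = 760.65 / 0.3086 = 2464.84 m

2465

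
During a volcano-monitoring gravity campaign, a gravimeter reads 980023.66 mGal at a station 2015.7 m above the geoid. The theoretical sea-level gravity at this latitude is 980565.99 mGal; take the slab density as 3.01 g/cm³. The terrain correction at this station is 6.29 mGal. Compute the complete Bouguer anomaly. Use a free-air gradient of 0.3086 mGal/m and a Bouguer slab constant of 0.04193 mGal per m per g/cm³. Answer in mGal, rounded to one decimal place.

-168.4

Free-air correction = 0.3086 × 2015.7 = 622.05 mGal
Free-air anomaly = 980023.66 − 980565.99 + (622.05) = 79.72 mGal
Bouguer slab correction = 0.04193 × 3.01 × 2015.7 = 254.40 mGal
Simple Bouguer anomaly = 79.72 − (254.40) = -174.68 mGal
Complete Bouguer anomaly = -174.68 + 6.29 = -168.39 mGal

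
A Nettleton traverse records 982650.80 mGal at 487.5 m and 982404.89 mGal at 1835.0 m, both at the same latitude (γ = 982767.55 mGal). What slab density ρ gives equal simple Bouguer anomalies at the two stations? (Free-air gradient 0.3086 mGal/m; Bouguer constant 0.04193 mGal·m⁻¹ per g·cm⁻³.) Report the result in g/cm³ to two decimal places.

Δg_obs = 982404.89 − 982650.80 = -245.91 mGal over Δh = 1835.0 − 487.5 = 1347.5 m
Equal Bouguer anomalies ⇒ Δg_obs + (0.3086 − 0.04193ρ)·Δh = 0
0.3086 − 0.04193ρ = −Δg_obs/Δh = 0.18249
ρ = (0.3086 − 0.18249) / 0.04193 = 3.01 g/cm³

3.01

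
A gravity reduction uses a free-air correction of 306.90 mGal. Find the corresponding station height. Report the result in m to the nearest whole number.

994

h = 306.90 / 0.3086 = 994.49 m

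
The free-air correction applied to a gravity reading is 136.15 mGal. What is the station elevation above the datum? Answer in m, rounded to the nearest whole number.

441

h = 136.15 / 0.3086 = 441.19 m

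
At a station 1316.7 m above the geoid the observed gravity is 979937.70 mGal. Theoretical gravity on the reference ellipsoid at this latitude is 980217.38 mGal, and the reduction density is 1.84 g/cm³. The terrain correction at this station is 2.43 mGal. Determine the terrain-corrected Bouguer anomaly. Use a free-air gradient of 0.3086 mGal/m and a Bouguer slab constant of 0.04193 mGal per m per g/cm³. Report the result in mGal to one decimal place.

Free-air correction = 0.3086 × 1316.7 = 406.33 mGal
Free-air anomaly = 979937.70 − 980217.38 + (406.33) = 126.65 mGal
Bouguer slab correction = 0.04193 × 1.84 × 1316.7 = 101.58 mGal
Simple Bouguer anomaly = 126.65 − (101.58) = 25.07 mGal
Complete Bouguer anomaly = 25.07 + 2.43 = 27.50 mGal

27.5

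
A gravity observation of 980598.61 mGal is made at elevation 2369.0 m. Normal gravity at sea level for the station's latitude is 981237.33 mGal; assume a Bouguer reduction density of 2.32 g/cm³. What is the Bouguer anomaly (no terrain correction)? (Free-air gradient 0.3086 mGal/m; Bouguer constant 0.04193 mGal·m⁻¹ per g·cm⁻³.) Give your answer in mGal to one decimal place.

-138.1

Free-air correction = 0.3086 × 2369.0 = 731.07 mGal
Free-air anomaly = 980598.61 − 981237.33 + (731.07) = 92.35 mGal
Bouguer slab correction = 0.04193 × 2.32 × 2369.0 = 230.45 mGal
Simple Bouguer anomaly = 92.35 − (230.45) = -138.10 mGal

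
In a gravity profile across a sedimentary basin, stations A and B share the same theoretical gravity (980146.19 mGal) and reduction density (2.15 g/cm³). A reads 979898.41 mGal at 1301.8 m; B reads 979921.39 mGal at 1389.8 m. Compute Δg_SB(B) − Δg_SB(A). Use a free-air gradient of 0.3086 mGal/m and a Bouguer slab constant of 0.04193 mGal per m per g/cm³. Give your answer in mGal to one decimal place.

Δg_SB(A) = 979898.41 − 980146.19 + 0.3086×1301.8 − 0.04193×2.15×1301.8 = 36.60 mGal
Δg_SB(B) = 979921.39 − 980146.19 + 0.3086×1389.8 − 0.04193×2.15×1389.8 = 78.80 mGal
Difference = 78.80 − (36.60) = 42.20 mGal

42.2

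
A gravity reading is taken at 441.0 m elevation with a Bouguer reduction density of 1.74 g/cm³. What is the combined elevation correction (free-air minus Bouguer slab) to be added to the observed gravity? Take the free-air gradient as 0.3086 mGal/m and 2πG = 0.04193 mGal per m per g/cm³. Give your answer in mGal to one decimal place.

103.9

Combined gradient = 0.3086 − 0.04193 × 1.74 = 0.2356418 mGal/m
Combined elevation correction = 0.2356418 × 441.0 = 103.9 mGal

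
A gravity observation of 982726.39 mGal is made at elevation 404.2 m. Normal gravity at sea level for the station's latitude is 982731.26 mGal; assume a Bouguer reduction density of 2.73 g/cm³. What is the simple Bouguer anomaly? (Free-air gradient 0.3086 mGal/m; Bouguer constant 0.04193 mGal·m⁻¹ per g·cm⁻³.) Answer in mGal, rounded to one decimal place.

73.6

Free-air correction = 0.3086 × 404.2 = 124.74 mGal
Free-air anomaly = 982726.39 − 982731.26 + (124.74) = 119.87 mGal
Bouguer slab correction = 0.04193 × 2.73 × 404.2 = 46.27 mGal
Simple Bouguer anomaly = 119.87 − (46.27) = 73.60 mGal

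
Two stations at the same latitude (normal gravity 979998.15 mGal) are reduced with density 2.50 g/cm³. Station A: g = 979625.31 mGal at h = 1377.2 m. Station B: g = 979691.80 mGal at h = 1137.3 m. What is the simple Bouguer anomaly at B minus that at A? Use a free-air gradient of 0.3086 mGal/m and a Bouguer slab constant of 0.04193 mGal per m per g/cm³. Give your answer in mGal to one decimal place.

Δg_SB(A) = 979625.31 − 979998.15 + 0.3086×1377.2 − 0.04193×2.50×1377.2 = -92.20 mGal
Δg_SB(B) = 979691.80 − 979998.15 + 0.3086×1137.3 − 0.04193×2.50×1137.3 = -74.60 mGal
Difference = -74.60 − (-92.20) = 17.60 mGal

17.6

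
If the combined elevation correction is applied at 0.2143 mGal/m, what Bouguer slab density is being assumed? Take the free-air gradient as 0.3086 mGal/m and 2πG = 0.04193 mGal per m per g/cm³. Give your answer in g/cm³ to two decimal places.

2.25

0.2143 = 0.3086 − 0.04193 × ρ
ρ = (0.3086 − 0.2143) / 0.04193 = 2.25 g/cm³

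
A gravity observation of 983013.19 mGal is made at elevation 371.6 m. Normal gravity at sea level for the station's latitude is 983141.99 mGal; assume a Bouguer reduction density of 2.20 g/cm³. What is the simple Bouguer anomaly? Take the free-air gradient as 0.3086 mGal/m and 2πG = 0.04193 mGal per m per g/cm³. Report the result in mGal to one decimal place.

-48.4

Free-air correction = 0.3086 × 371.6 = 114.68 mGal
Free-air anomaly = 983013.19 − 983141.99 + (114.68) = -14.12 mGal
Bouguer slab correction = 0.04193 × 2.20 × 371.6 = 34.28 mGal
Simple Bouguer anomaly = -14.12 − (34.28) = -48.40 mGal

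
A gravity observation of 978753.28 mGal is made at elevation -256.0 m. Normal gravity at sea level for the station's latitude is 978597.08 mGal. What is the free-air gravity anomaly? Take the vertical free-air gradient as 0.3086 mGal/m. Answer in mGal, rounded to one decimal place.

77.2

Free-air correction = 0.3086 × -256.0 = -79.00 mGal
Free-air anomaly = 978753.28 − 978597.08 + (-79.00) = 77.20 mGal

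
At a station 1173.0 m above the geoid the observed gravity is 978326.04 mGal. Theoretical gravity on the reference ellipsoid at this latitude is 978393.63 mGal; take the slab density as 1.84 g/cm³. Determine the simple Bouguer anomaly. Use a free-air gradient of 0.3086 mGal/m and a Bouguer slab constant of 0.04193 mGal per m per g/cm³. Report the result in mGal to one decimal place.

203.9

Free-air correction = 0.3086 × 1173.0 = 361.99 mGal
Free-air anomaly = 978326.04 − 978393.63 + (361.99) = 294.40 mGal
Bouguer slab correction = 0.04193 × 1.84 × 1173.0 = 90.50 mGal
Simple Bouguer anomaly = 294.40 − (90.50) = 203.90 mGal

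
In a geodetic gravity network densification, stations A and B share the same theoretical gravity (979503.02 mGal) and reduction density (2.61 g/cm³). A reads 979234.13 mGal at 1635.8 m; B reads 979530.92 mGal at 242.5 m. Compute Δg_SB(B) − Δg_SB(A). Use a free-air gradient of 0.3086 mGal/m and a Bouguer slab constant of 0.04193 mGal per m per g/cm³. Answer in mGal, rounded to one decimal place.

19.3

Δg_SB(A) = 979234.13 − 979503.02 + 0.3086×1635.8 − 0.04193×2.61×1635.8 = 56.90 mGal
Δg_SB(B) = 979530.92 − 979503.02 + 0.3086×242.5 − 0.04193×2.61×242.5 = 76.20 mGal
Difference = 76.20 − (56.90) = 19.30 mGal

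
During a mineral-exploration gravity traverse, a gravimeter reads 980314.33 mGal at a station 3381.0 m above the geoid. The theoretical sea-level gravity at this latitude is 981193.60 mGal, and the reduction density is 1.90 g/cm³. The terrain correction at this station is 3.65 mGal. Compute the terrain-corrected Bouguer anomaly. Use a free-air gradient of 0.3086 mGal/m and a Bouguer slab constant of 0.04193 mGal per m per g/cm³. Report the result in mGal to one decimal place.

-101.6

Free-air correction = 0.3086 × 3381.0 = 1043.38 mGal
Free-air anomaly = 980314.33 − 981193.60 + (1043.38) = 164.11 mGal
Bouguer slab correction = 0.04193 × 1.90 × 3381.0 = 269.35 mGal
Simple Bouguer anomaly = 164.11 − (269.35) = -105.24 mGal
Complete Bouguer anomaly = -105.24 + 3.65 = -101.59 mGal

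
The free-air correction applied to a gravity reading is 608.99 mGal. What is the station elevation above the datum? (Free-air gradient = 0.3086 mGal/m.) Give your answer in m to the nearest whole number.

h = 608.99 / 0.3086 = 1973.40 m

1973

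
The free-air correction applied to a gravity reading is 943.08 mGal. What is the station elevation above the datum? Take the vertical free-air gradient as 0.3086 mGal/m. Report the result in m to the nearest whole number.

h = 943.08 / 0.3086 = 3055.99 m

3056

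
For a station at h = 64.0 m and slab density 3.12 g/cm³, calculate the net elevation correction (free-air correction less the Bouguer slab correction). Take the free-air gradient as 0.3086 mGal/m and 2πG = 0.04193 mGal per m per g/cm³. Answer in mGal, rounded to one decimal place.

11.4

Combined gradient = 0.3086 − 0.04193 × 3.12 = 0.1777784 mGal/m
Combined elevation correction = 0.1777784 × 64.0 = 11.4 mGal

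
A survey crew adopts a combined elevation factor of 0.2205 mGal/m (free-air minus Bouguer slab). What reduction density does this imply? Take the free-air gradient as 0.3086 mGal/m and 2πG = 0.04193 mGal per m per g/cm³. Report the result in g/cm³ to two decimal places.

2.10

0.2205 = 0.3086 − 0.04193 × ρ
ρ = (0.3086 − 0.2205) / 0.04193 = 2.10 g/cm³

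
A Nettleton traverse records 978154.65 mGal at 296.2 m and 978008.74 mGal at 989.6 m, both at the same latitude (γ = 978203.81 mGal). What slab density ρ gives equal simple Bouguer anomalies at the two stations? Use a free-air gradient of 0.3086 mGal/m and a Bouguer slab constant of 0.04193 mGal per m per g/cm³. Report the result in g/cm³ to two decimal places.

2.34

Δg_obs = 978008.74 − 978154.65 = -145.91 mGal over Δh = 989.6 − 296.2 = 693.4 m
Equal Bouguer anomalies ⇒ Δg_obs + (0.3086 − 0.04193ρ)·Δh = 0
0.3086 − 0.04193ρ = −Δg_obs/Δh = 0.21043
ρ = (0.3086 − 0.21043) / 0.04193 = 2.34 g/cm³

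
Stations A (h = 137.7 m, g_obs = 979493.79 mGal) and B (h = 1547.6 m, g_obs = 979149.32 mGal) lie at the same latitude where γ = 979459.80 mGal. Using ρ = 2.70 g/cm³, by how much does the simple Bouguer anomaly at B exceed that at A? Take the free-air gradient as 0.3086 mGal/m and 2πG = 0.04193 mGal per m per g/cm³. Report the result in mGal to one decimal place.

-69.0

Δg_SB(A) = 979493.79 − 979459.80 + 0.3086×137.7 − 0.04193×2.70×137.7 = 60.90 mGal
Δg_SB(B) = 979149.32 − 979459.80 + 0.3086×1547.6 − 0.04193×2.70×1547.6 = -8.10 mGal
Difference = -8.10 − (60.90) = -69.00 mGal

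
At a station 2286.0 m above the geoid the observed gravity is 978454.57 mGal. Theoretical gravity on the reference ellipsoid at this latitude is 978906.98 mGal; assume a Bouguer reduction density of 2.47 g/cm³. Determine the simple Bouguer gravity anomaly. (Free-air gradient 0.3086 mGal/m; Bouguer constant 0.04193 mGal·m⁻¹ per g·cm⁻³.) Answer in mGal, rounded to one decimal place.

16.3

Free-air correction = 0.3086 × 2286.0 = 705.46 mGal
Free-air anomaly = 978454.57 − 978906.98 + (705.46) = 253.05 mGal
Bouguer slab correction = 0.04193 × 2.47 × 2286.0 = 236.75 mGal
Simple Bouguer anomaly = 253.05 − (236.75) = 16.30 mGal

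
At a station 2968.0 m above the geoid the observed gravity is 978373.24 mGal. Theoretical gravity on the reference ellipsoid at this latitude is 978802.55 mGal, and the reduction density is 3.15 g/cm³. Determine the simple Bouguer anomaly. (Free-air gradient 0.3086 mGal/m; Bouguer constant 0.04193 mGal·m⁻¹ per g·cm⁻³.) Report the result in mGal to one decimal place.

Free-air correction = 0.3086 × 2968.0 = 915.92 mGal
Free-air anomaly = 978373.24 − 978802.55 + (915.92) = 486.61 mGal
Bouguer slab correction = 0.04193 × 3.15 × 2968.0 = 392.01 mGal
Simple Bouguer anomaly = 486.61 − (392.01) = 94.60 mGal

94.6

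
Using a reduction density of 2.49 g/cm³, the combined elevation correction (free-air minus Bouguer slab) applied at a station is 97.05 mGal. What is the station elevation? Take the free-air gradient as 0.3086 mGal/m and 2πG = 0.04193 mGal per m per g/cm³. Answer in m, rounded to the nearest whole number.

Combined gradient = 0.3086 − 0.04193 × 2.49 = 0.2041943 mGal/m
h = 97.05 / 0.2041943 = 475.28 m

475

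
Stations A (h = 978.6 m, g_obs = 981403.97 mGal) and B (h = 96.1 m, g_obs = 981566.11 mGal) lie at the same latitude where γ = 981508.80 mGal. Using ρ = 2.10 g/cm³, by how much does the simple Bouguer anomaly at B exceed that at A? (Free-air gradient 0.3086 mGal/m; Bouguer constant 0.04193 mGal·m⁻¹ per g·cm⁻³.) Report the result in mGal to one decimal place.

Δg_SB(A) = 981403.97 − 981508.80 + 0.3086×978.6 − 0.04193×2.10×978.6 = 111.00 mGal
Δg_SB(B) = 981566.11 − 981508.80 + 0.3086×96.1 − 0.04193×2.10×96.1 = 78.50 mGal
Difference = 78.50 − (111.00) = -32.50 mGal

-32.5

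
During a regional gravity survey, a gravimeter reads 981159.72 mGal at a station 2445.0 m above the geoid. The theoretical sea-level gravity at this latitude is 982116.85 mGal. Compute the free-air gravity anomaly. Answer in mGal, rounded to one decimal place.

Free-air correction = 0.3086 × 2445.0 = 754.53 mGal
Free-air anomaly = 981159.72 − 982116.85 + (754.53) = -202.60 mGal

-202.6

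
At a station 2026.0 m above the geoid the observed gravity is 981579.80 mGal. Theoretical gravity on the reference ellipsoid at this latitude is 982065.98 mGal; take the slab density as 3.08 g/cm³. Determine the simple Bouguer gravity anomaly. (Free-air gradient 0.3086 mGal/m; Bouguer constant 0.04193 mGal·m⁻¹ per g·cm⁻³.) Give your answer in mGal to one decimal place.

Free-air correction = 0.3086 × 2026.0 = 625.22 mGal
Free-air anomaly = 981579.80 − 982065.98 + (625.22) = 139.04 mGal
Bouguer slab correction = 0.04193 × 3.08 × 2026.0 = 261.65 mGal
Simple Bouguer anomaly = 139.04 − (261.65) = -122.61 mGal

-122.6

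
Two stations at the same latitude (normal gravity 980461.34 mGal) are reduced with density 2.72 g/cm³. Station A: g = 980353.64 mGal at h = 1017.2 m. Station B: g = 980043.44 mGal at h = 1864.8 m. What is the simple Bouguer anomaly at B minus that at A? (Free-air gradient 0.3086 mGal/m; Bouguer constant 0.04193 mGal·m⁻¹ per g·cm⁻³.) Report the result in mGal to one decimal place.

-145.3

Δg_SB(A) = 980353.64 − 980461.34 + 0.3086×1017.2 − 0.04193×2.72×1017.2 = 90.20 mGal
Δg_SB(B) = 980043.44 − 980461.34 + 0.3086×1864.8 − 0.04193×2.72×1864.8 = -55.10 mGal
Difference = -55.10 − (90.20) = -145.30 mGal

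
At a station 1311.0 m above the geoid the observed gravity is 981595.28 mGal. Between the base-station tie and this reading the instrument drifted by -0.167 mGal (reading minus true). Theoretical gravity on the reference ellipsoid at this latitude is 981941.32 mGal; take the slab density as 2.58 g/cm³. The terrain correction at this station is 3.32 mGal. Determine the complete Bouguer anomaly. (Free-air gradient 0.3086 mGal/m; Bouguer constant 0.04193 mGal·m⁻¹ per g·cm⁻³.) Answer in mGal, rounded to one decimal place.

-79.8

Drift-corrected reading = 981595.28 − (-0.167) = 981595.447 mGal
Free-air correction = 0.3086 × 1311.0 = 404.57 mGal
Free-air anomaly = 981595.447 − 981941.32 + (404.57) = 58.697 mGal
Bouguer slab correction = 0.04193 × 2.58 × 1311.0 = 141.82 mGal
Simple Bouguer anomaly = 58.697 − (141.82) = -83.123 mGal
Complete Bouguer anomaly = -83.123 + 3.32 = -79.803 mGal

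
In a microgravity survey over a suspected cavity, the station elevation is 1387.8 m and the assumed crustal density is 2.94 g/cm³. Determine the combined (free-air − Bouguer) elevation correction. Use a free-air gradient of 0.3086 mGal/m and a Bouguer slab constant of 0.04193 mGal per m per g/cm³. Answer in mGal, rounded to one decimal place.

257.2

Combined gradient = 0.3086 − 0.04193 × 2.94 = 0.1853258 mGal/m
Combined elevation correction = 0.1853258 × 1387.8 = 257.2 mGal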